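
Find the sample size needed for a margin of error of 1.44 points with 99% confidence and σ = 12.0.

n = (z*σ/E)² = (2.576×12.0/1.44)² = 460.8 → n = 461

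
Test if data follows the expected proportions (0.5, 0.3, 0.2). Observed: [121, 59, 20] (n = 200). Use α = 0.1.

Expected: [100.0, 60.0, 40.0]. χ² = 14.427. df = 2, critical = 4.605. Reject H₀.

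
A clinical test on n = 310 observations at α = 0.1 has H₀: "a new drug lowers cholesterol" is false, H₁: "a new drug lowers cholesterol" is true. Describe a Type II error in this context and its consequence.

Type II error: failing to reject H₀ when it is false — concluding that a new drug lowers cholesterol is not supported when in fact it is. Consequence: shelving an effective drug — patients miss out on a treatment that would have helped.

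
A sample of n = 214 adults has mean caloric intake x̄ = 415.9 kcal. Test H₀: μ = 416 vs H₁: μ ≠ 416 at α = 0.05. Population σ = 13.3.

z = (x̄ - μ₀)/(σ/√n) = (415.9 - 416)/(13.3/√214) = -0.11. Critical value: ±1.96. Since |-0.11| ≤ 1.96, Fail to reject H₀.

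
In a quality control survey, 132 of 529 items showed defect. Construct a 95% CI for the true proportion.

p̂ = 0.25. CI = p̂ ± z*√(p̂(1-p̂)/n) = (0.213, 0.286)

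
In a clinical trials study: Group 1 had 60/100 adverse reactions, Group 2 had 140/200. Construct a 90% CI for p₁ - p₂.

p̂₁ = 0.6, p̂₂ = 0.7. Difference = -0.1. CI = (-0.197, -0.003)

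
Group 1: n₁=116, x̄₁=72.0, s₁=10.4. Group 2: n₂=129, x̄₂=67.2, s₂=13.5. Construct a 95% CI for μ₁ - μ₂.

Difference = 4.8. SE = √(10.4²/116 + 13.5²/129) = 1.531. CI = (1.8, 7.8)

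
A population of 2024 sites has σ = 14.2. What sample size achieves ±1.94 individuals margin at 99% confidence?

Without FPC: n₀ = (2.576×14.2/1.94)² = 355.521. With FPC: n = n₀N/(n₀+N-1) = 302.5 → n = 303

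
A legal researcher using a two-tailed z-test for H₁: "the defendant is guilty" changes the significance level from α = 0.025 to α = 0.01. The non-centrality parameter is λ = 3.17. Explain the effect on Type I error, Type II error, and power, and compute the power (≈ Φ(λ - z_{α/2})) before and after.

Decreasing α from 0.025 to 0.01:
• Type I error rate decreases (α is the Type I rate by definition).
• Critical value moves from z_{α/2} = 2.241 to 2.576, so power = Φ(λ - z_{α/2}) goes from Φ(3.17 - 2.241) = 0.824 to Φ(3.17 - 2.576) = 0.724.
• Type II error rate β = 1 - power therefore increases (0.176 → 0.276).
Appropriate when false positives are costly — here, convicting an innocent person.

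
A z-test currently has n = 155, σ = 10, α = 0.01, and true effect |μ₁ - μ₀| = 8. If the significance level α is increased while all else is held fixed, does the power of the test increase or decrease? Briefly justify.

Power increases: a larger α lowers the critical value, so more of the H₁ sampling distribution falls in the rejection region.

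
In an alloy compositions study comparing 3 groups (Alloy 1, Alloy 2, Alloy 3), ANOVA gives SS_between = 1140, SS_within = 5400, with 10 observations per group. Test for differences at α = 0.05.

df_between = 2, df_within = 27. F = MS_between/MS_within = 570.0/200.0 = 2.85. F_crit ≈ 3.354. Fail to reject H₀.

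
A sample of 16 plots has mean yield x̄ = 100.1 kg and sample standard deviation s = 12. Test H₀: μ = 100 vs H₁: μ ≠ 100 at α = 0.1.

t = (x̄ - μ₀)/(s/√n) = (100.1 - 100)/(12/√16) = 0.033. df = 15, critical t = ±1.753. Fail to reject H₀.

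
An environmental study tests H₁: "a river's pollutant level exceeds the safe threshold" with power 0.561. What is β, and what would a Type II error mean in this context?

β = 1 - power = 1 - 0.561 = 0.439. A Type II error is failing to reject H₀ when H₀ is false (false negative) — here, failing to conclude that a river's pollutant level exceeds the safe threshold when in fact it is true. Consequence: allowing unsafe pollution to continue.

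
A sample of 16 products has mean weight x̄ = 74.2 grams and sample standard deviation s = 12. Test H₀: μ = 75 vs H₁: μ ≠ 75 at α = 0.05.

t = (x̄ - μ₀)/(s/√n) = (74.2 - 75)/(12/√16) = -0.267. df = 15, critical t = ±2.131. Fail to reject H₀.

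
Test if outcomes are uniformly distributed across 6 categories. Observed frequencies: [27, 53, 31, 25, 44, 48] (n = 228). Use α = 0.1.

Expected = 38 each. χ² = Σ(O-E)²/E = 18.421. df = 5, critical value = 9.236. Reject H₀.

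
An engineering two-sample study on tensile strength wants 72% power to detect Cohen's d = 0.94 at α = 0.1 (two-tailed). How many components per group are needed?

z_{α/2} = 1.645, z_β = Φ⁻¹(0.72) = 0.583. For large effect (d = 0.94): n per group = 2(z_{α/2} + z_β)²/d² = 2(1.645 + 0.583)²/0.94² = 11.2 → 12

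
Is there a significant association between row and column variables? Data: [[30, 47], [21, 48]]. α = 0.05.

χ² = 1.164. df = 1, critical = 3.841. Fail to reject H₀. No evidence of dependence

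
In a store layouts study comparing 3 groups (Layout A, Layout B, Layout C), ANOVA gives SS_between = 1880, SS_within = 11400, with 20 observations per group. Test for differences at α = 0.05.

df_between = 2, df_within = 57. F = MS_between/MS_within = 940.0/200.0 = 4.7. F_crit ≈ 3.159. Reject H₀. At least one mean differs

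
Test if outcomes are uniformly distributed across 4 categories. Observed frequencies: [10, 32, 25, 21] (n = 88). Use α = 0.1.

Expected = 22 each. χ² = Σ(O-E)²/E = 11.545. df = 3, critical value = 6.251. Reject H₀.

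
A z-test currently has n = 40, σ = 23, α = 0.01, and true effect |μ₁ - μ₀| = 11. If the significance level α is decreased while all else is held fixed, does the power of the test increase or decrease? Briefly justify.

Power decreases: a smaller α raises the critical value, so less of the H₁ sampling distribution falls in the rejection region.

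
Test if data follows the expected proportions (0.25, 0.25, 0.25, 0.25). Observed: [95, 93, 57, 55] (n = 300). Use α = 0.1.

Expected: [75.0, 75.0, 75.0, 75.0]. χ² = 19.307. df = 3, critical = 6.251. Reject H₀.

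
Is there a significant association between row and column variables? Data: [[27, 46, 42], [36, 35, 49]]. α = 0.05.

χ² = 3.213. df = 2, critical = 5.991. Fail to reject H₀. No evidence of dependence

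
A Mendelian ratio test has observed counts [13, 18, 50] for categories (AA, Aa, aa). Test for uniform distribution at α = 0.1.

Expected = 27 each. χ² = Σ(O-E)²/E = 29.852. df = 2, critical value = 4.605. Reject H₀.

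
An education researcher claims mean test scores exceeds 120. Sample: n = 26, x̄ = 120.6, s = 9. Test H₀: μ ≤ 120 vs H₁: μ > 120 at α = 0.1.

t = (120.6 - 120)/(9/√26) = 0.34, df = 25. Critical t = 1.316. Fail to reject H₀.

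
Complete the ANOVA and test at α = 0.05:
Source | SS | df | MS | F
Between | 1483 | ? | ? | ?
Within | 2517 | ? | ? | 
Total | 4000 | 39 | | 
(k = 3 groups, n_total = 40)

df_between = 2, df_within = 37. MS_between = 741.5, MS_within = 68.03. F = 10.9, F_crit ≈ 3.252. Reject H₀.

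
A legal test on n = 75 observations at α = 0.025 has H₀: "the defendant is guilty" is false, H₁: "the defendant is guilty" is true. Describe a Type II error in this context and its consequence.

Type II error: failing to reject H₀ when it is false — concluding that the defendant is guilty is not supported when in fact it is. Consequence: acquitting a guilty person.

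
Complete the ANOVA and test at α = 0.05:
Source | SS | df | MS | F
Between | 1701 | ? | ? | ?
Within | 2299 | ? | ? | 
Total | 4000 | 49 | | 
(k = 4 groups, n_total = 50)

df_between = 3, df_within = 46. MS_between = 567.0, MS_within = 49.98. F = 11.345, F_crit ≈ 2.807. Reject H₀.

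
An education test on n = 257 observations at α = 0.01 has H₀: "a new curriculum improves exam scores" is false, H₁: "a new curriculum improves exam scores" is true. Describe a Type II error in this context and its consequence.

Type II error: failing to reject H₀ when it is false — concluding that a new curriculum improves exam scores is not supported when in fact it is. Consequence: keeping the old curriculum when the new one would have helped students.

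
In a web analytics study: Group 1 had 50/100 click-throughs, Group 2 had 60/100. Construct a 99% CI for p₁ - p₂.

p̂₁ = 0.5, p̂₂ = 0.6. Difference = -0.1. CI = (-0.28, 0.08)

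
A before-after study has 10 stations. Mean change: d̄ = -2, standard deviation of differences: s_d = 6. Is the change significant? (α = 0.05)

t = d̄/(s_d/√n) = -2/(6/√10) = -1.054. df = 9, critical t = ±2.262. Fail to reject H₀.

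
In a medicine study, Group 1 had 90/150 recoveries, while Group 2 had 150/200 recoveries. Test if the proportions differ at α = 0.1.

p̂₁ = 0.6, p̂₂ = 0.75, pooled p̂ = 0.686. z = -2.991. Critical: ±1.645. Reject H₀.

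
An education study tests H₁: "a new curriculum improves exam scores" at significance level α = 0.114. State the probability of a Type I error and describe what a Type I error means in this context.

P(Type I error) = α = 0.114. A Type I error is rejecting H₀ when H₀ is actually true (false positive) — here, concluding that a new curriculum improves exam scores when in fact this is not the case. Consequence: adopting a curriculum that gives no real benefit — disruption for nothing.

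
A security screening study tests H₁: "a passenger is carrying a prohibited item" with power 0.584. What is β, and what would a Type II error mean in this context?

β = 1 - power = 1 - 0.584 = 0.416. A Type II error is failing to reject H₀ when H₀ is false (false negative) — here, failing to conclude that a passenger is carrying a prohibited item when in fact it is true. Consequence: letting a prohibited item through — security breach.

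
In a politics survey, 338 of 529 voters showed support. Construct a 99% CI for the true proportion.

p̂ = 0.639. CI = p̂ ± z*√(p̂(1-p̂)/n) = (0.585, 0.693)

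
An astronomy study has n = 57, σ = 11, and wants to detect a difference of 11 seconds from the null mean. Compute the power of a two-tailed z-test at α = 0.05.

SE = σ/√n = 11/√57 = 1.457. Non-centrality λ = d/SE = 11/1.457 = 7.55. Power ≈ Φ(λ - z_{α/2}) = Φ(7.55 - 1.96) = Φ(5.59) = 1.0.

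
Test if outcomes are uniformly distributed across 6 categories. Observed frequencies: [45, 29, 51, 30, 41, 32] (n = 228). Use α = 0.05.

Expected = 38 each. χ² = Σ(O-E)²/E = 10.737. df = 5, critical value = 11.07. Fail to reject H₀.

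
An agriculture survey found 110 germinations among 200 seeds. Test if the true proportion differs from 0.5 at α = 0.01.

p̂ = 0.55, p₀ = 0.5. z = (p̂ - p₀)/√(p₀(1-p₀)/n) = 1.414. Critical: ±2.576. Fail to reject H₀.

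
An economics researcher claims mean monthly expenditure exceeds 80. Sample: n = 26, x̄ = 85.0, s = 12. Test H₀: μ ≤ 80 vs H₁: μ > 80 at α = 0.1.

t = (85.0 - 80)/(12/√26) = 2.125, df = 25. Critical t = 1.316. Reject H₀.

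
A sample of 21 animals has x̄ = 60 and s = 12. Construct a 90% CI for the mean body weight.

CI = x̄ ± t*(s/√n) = 60 ± 1.725(12/√21) = (55.48, 64.52)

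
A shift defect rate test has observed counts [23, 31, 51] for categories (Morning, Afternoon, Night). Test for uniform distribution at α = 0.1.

Expected = 35 each. χ² = Σ(O-E)²/E = 11.886. df = 2, critical value = 4.605. Reject H₀.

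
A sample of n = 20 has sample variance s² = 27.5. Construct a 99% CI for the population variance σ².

df = 19. χ²_{0.005} = 38.582, χ²_{0.995} = 6.844. CI for σ² = ((n-1)s²/χ²_{α/2}, (n-1)s²/χ²_{1-α/2}) = (19·27.5/38.582, 19·27.5/6.844) = (13.54, 76.34)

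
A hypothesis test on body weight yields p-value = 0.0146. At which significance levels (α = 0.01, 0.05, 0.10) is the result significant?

p = 0.0146. Significant at: α = 0.05, 0.1.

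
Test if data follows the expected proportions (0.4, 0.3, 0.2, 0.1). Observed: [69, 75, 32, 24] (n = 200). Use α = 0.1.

Expected: [80.0, 60.0, 40.0, 20.0]. χ² = 7.662. df = 3, critical = 6.251. Reject H₀.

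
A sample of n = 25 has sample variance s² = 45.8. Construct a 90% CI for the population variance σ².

df = 24. χ²_{0.05} = 36.415, χ²_{0.95} = 13.848. CI for σ² = ((n-1)s²/χ²_{α/2}, (n-1)s²/χ²_{1-α/2}) = (24·45.8/36.415, 24·45.8/13.848) = (30.19, 79.38)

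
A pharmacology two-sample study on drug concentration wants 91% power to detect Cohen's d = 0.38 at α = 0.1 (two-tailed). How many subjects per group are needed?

z_{α/2} = 1.645, z_β = Φ⁻¹(0.91) = 1.341. For small effect (d = 0.38): n per group = 2(z_{α/2} + z_β)²/d² = 2(1.645 + 1.341)²/0.38² = 123.5 → 124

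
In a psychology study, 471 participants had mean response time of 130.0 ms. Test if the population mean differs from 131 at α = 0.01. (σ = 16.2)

z = (x̄ - μ₀)/(σ/√n) = (130.0 - 131)/(16.2/√471) = -1.34. Critical value: ±2.576. Since |-1.34| ≤ 2.576, Fail to reject H₀.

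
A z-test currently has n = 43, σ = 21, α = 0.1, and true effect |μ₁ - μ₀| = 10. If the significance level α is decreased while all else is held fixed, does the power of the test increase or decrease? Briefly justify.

Power decreases: a smaller α raises the critical value, so less of the H₁ sampling distribution falls in the rejection region.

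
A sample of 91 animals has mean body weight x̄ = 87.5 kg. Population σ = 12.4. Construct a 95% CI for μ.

CI = x̄ ± z*(σ/√n) = 87.5 ± 1.96(12.4/√91) = 87.5 ± 2.55 = (84.95, 90.05)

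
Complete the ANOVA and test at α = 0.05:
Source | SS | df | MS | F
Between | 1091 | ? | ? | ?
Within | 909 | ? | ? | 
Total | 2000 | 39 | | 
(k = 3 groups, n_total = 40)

df_between = 2, df_within = 37. MS_between = 545.5, MS_within = 24.57. F = 22.204, F_crit ≈ 3.252. Reject H₀.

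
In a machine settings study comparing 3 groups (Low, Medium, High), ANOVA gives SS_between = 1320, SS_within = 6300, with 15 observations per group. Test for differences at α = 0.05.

df_between = 2, df_within = 42. F = MS_between/MS_within = 660.0/150.0 = 4.4. F_crit ≈ 3.22. Reject H₀. At least one mean differs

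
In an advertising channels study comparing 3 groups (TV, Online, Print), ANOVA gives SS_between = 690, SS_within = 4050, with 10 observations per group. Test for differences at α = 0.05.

df_between = 2, df_within = 27. F = MS_between/MS_within = 345.0/150.0 = 2.3. F_crit ≈ 3.354. Fail to reject H₀.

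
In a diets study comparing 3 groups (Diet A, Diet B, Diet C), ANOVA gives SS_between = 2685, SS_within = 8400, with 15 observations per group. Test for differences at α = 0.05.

df_between = 2, df_within = 42. F = MS_between/MS_within = 1342.5/200.0 = 6.713. F_crit ≈ 3.22. Reject H₀. At least one mean differs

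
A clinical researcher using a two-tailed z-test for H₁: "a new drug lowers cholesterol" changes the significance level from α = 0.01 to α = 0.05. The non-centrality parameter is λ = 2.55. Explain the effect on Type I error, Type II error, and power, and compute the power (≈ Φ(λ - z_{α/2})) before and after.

Increasing α from 0.01 to 0.05:
• Type I error rate increases (α is the Type I rate by definition).
• Critical value moves from z_{α/2} = 2.576 to 1.96, so power = Φ(λ - z_{α/2}) goes from Φ(2.55 - 2.576) = 0.49 to Φ(2.55 - 1.96) = 0.722.
• Type II error rate β = 1 - power therefore decreases (0.51 → 0.278).
Appropriate when false negatives are costly — here, shelving an effective drug — patients miss out on a treatment that would have helped.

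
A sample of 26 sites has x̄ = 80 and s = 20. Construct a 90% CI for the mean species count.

CI = x̄ ± t*(s/√n) = 80 ± 1.708(20/√26) = (73.3, 86.7)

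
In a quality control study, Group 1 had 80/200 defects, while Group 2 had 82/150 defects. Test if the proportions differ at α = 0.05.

p̂₁ = 0.4, p̂₂ = 0.547, pooled p̂ = 0.463. z = -2.723. Critical: ±1.96. Reject H₀.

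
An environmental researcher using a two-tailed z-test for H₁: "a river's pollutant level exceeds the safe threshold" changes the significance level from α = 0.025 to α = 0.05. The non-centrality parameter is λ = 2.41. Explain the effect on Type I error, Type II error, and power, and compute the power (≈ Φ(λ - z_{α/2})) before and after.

Increasing α from 0.025 to 0.05:
• Type I error rate increases (α is the Type I rate by definition).
• Critical value moves from z_{α/2} = 2.241 to 1.96, so power = Φ(λ - z_{α/2}) goes from Φ(2.41 - 2.241) = 0.567 to Φ(2.41 - 1.96) = 0.674.
• Type II error rate β = 1 - power therefore decreases (0.433 → 0.326).
Appropriate when false negatives are costly — here, allowing unsafe pollution to continue.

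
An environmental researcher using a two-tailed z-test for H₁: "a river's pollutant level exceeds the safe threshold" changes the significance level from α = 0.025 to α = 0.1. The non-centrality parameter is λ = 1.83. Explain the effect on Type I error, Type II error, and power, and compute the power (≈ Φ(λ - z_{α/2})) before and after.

Increasing α from 0.025 to 0.1:
• Type I error rate increases (α is the Type I rate by definition).
• Critical value moves from z_{α/2} = 2.241 to 1.645, so power = Φ(λ - z_{α/2}) goes from Φ(1.83 - 2.241) = 0.341 to Φ(1.83 - 1.645) = 0.573.
• Type II error rate β = 1 - power therefore decreases (0.659 → 0.427).
Appropriate when false negatives are costly — here, allowing unsafe pollution to continue.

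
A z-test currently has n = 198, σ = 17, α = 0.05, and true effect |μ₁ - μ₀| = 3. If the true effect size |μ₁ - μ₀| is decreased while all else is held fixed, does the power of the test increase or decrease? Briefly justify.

Power decreases: a smaller true effect decreases the non-centrality λ = |μ₁ - μ₀|/(σ/√n).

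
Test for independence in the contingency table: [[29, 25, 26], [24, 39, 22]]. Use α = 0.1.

χ² = 3.719. df = 2, critical = 4.605. Fail to reject H₀. No evidence of dependence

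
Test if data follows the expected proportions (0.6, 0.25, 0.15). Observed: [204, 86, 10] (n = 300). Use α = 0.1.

Expected: [180.0, 75.0, 45.0]. χ² = 32.036. df = 2, critical = 4.605. Reject H₀.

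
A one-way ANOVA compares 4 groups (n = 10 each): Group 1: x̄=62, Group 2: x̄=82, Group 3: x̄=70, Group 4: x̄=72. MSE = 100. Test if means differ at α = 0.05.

Grand mean = 71.5. SS_between = 2030.0, MS_between = 676.67. F = 6.767, F_crit ≈ 2.866. Reject H₀.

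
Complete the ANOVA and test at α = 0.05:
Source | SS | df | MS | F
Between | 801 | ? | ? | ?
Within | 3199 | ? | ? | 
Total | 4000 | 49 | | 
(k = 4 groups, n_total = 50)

df_between = 3, df_within = 46. MS_between = 267.0, MS_within = 69.54. F = 3.839, F_crit ≈ 2.807. Reject H₀.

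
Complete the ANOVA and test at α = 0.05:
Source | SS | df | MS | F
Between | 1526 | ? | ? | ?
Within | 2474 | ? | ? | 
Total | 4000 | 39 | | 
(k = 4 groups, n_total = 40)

df_between = 3, df_within = 36. MS_between = 508.67, MS_within = 68.72. F = 7.402, F_crit ≈ 2.866. Reject H₀.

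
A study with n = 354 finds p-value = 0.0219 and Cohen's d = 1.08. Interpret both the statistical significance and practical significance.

Statistically significant (p = 0.0219 < 0.05). Cohen's d = 1.08 indicates a large effect size. Both statistical and practical significance should be considered.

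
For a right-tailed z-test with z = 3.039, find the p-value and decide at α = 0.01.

p = P(Z > 3.039) = 1 - Φ(3.039) ≈ 0.0012. Since p < 0.01, reject H₀ (significant) at α = 0.01.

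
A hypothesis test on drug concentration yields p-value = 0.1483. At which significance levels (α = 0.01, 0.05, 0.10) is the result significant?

p = 0.1483. Not significant at any of the given levels.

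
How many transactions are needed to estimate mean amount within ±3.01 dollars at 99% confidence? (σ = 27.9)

n = (z*σ/E)² = (2.576×27.9/3.01)² = 570.1 → n = 571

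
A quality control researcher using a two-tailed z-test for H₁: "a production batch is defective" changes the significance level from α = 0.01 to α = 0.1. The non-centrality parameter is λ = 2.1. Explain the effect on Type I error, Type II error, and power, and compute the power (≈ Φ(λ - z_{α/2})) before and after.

Increasing α from 0.01 to 0.1:
• Type I error rate increases (α is the Type I rate by definition).
• Critical value moves from z_{α/2} = 2.576 to 1.645, so power = Φ(λ - z_{α/2}) goes from Φ(2.1 - 2.576) = 0.317 to Φ(2.1 - 1.645) = 0.675.
• Type II error rate β = 1 - power therefore decreases (0.683 → 0.325).
Appropriate when false negatives are costly — here, shipping a defective batch — faulty products reach customers.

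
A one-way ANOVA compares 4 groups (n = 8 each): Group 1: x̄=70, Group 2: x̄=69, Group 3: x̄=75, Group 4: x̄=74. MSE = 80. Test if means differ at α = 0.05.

Grand mean = 72.0. SS_between = 208.0, MS_between = 69.33. F = 0.867, F_crit ≈ 2.947. Fail to reject H₀.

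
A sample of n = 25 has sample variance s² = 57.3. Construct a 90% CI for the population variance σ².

df = 24. χ²_{0.05} = 36.415, χ²_{0.95} = 13.848. CI for σ² = ((n-1)s²/χ²_{α/2}, (n-1)s²/χ²_{1-α/2}) = (24·57.3/36.415, 24·57.3/13.848) = (37.76, 99.31)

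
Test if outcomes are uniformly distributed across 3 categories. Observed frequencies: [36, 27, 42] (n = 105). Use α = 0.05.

Expected = 35 each. χ² = Σ(O-E)²/E = 3.257. df = 2, critical value = 5.991. Fail to reject H₀.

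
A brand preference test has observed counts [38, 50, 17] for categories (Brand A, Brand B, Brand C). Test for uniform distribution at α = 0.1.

Expected = 35 each. χ² = Σ(O-E)²/E = 15.943. df = 2, critical value = 4.605. Reject H₀.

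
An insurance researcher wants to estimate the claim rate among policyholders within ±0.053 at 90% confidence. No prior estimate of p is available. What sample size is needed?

Conservative approach: use p = 0.5 (maximizes p(1-p) = 0.25). n = z²(0.25)/E² = 1.645²×0.25/0.053² = 240.8 → n = 241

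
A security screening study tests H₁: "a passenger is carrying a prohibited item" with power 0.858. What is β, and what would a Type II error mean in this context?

β = 1 - power = 1 - 0.858 = 0.142. A Type II error is failing to reject H₀ when H₀ is false (false negative) — here, failing to conclude that a passenger is carrying a prohibited item when in fact it is true. Consequence: letting a prohibited item through — security breach.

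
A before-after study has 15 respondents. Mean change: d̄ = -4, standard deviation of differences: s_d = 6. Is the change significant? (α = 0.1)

t = d̄/(s_d/√n) = -4/(6/√15) = -2.582. df = 14, critical t = ±1.761. Reject H₀.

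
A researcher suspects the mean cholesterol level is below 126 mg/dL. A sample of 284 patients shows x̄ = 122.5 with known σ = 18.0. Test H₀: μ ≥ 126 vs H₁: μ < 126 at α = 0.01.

z = -3.277. Critical value: -2.33. Reject H₀.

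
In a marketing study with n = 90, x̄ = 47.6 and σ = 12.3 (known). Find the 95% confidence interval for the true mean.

CI = x̄ ± z*(σ/√n) = 47.6 ± 1.96(12.3/√90) = 47.6 ± 2.54 = (45.06, 50.14)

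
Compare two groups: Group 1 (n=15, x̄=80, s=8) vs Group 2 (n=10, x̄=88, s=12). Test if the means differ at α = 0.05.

Pooled sp = 9.76. t = -2.007, df = 23. Critical t = ±2.069. Fail to reject H₀.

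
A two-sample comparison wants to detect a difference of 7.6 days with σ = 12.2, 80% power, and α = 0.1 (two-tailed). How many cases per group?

n per group = 2(z_α/2 + z_β)²σ²/d² = 2×(1.645 + 0.84)²×12.2²/7.6² = 31.8 → n = 32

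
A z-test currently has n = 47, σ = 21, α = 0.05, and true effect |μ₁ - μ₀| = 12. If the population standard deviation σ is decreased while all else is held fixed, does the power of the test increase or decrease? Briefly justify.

Power increases: a smaller σ shrinks the standard error σ/√n, moving the sampling distribution under H₁ further from the critical value.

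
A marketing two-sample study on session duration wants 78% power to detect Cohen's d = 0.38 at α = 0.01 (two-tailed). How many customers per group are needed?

z_{α/2} = 2.576, z_β = Φ⁻¹(0.78) = 0.772. For small effect (d = 0.38): n per group = 2(z_{α/2} + z_β)²/d² = 2(2.576 + 0.772)²/0.38² = 155.3 → 156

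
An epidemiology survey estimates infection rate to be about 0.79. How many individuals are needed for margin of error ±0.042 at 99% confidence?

n = z²p(1-p)/E² = 2.576²×0.79×0.21/0.042² = 624.1 → n = 625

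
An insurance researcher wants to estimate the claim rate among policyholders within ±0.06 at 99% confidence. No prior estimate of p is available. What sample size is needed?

Conservative approach: use p = 0.5 (maximizes p(1-p) = 0.25). n = z²(0.25)/E² = 2.576²×0.25/0.06² = 460.8 → n = 461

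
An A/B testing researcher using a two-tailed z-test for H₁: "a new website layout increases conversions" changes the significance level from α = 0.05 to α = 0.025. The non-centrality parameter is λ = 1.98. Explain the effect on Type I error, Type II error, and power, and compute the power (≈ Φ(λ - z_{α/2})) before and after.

Decreasing α from 0.05 to 0.025:
• Type I error rate decreases (α is the Type I rate by definition).
• Critical value moves from z_{α/2} = 1.96 to 2.241, so power = Φ(λ - z_{α/2}) goes from Φ(1.98 - 1.96) = 0.508 to Φ(1.98 - 2.241) = 0.397.
• Type II error rate β = 1 - power therefore increases (0.492 → 0.603).
Appropriate when false positives are costly — here, rolling out a layout that doesn't actually help — wasted engineering effort.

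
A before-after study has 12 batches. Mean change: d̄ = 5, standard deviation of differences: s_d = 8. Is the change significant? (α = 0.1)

t = d̄/(s_d/√n) = 5/(8/√12) = 2.165. df = 11, critical t = ±1.796. Reject H₀.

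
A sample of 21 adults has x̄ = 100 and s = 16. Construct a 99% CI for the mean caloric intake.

CI = x̄ ± t*(s/√n) = 100 ± 2.845(16/√21) = (90.07, 109.93)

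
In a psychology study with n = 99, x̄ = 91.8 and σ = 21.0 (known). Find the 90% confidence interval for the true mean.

CI = x̄ ± z*(σ/√n) = 91.8 ± 1.645(21.0/√99) = 91.8 ± 3.47 = (88.33, 95.27)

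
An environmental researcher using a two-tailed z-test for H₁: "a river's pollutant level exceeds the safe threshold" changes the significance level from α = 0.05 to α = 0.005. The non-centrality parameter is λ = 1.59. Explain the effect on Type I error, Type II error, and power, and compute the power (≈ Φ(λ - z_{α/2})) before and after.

Decreasing α from 0.05 to 0.005:
• Type I error rate decreases (α is the Type I rate by definition).
• Critical value moves from z_{α/2} = 1.96 to 2.807, so power = Φ(λ - z_{α/2}) goes from Φ(1.59 - 1.96) = 0.356 to Φ(1.59 - 2.807) = 0.112.
• Type II error rate β = 1 - power therefore increases (0.644 → 0.888).
Appropriate when false positives are costly — here, shutting down a compliant factory unnecessarily.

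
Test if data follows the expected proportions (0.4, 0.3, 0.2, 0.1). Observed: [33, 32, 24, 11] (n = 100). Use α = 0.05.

Expected: [40.0, 30.0, 20.0, 10.0]. χ² = 2.258. df = 3, critical = 7.815. Fail to reject H₀.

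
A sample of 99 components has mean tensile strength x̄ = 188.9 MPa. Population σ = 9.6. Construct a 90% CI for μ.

CI = x̄ ± z*(σ/√n) = 188.9 ± 1.645(9.6/√99) = 188.9 ± 1.59 = (187.31, 190.49)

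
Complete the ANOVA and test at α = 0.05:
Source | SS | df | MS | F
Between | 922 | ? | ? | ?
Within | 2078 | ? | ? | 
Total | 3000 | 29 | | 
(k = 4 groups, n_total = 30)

df_between = 3, df_within = 26. MS_between = 307.33, MS_within = 79.92. F = 3.845, F_crit ≈ 2.975. Reject H₀.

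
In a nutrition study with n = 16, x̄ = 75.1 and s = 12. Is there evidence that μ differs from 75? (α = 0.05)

t = (x̄ - μ₀)/(s/√n) = (75.1 - 75)/(12/√16) = 0.033. df = 15, critical t = ±2.131. Fail to reject H₀.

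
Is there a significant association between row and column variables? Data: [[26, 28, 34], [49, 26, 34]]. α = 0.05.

χ² = 4.945. df = 2, critical = 5.991. Fail to reject H₀. No evidence of dependence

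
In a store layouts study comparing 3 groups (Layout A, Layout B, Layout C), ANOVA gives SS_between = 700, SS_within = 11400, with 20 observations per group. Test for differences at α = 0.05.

df_between = 2, df_within = 57. F = MS_between/MS_within = 350.0/200.0 = 1.75. F_crit ≈ 3.159. Fail to reject H₀.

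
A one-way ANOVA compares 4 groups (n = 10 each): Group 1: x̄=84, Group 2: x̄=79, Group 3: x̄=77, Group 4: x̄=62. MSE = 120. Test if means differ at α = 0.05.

Grand mean = 75.5. SS_between = 2690.0, MS_between = 896.67. F = 7.472, F_crit ≈ 2.866. Reject H₀.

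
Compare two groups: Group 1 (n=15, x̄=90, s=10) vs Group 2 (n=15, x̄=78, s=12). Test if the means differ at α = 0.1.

Pooled sp = 11.05. t = 2.975, df = 28. Critical t = ±1.701. Reject H₀.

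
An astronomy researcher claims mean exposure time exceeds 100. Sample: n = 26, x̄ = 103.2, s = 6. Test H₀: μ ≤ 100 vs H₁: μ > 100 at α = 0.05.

t = (103.2 - 100)/(6/√26) = 2.719, df = 25. Critical t = 1.708. Reject H₀.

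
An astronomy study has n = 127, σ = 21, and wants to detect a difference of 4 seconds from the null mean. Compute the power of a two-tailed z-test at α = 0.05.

SE = σ/√n = 21/√127 = 1.863. Non-centrality λ = d/SE = 4/1.863 = 2.147. Power ≈ Φ(λ - z_{α/2}) = Φ(2.147 - 1.96) = Φ(0.187) = 0.574.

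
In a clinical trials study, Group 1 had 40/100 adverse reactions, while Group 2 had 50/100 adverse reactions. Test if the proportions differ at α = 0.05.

p̂₁ = 0.4, p̂₂ = 0.5, pooled p̂ = 0.45. z = -1.421. Critical: ±1.96. Fail to reject H₀.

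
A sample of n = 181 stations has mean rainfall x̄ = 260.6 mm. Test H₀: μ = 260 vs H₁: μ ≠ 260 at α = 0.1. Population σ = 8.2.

z = (x̄ - μ₀)/(σ/√n) = (260.6 - 260)/(8.2/√181) = 0.984. Critical value: ±1.645. Since |0.984| ≤ 1.645, Fail to reject H₀.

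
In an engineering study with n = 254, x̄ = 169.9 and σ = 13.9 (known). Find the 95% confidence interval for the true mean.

CI = x̄ ± z*(σ/√n) = 169.9 ± 1.96(13.9/√254) = 169.9 ± 1.71 = (168.19, 171.61)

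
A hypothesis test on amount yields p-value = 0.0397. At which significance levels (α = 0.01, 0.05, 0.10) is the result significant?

p = 0.0397. Significant at: α = 0.05, 0.1.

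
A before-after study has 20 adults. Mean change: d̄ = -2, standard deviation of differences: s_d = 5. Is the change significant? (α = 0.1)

t = d̄/(s_d/√n) = -2/(5/√20) = -1.789. df = 19, critical t = ±1.729. Reject H₀.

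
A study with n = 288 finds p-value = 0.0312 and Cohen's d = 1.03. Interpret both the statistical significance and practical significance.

Statistically significant (p = 0.0312 < 0.05). Cohen's d = 1.03 indicates a large effect size. Both statistical and practical significance should be considered.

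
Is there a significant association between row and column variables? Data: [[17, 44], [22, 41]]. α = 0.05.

χ² = 0.715. df = 1, critical = 3.841. Fail to reject H₀. No evidence of dependence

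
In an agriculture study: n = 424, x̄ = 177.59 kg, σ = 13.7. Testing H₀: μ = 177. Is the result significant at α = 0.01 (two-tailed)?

z = (177.59 - 177)/(13.7/√424) = 0.887. Since |z| ≤ 2.576, not significant at α = 0.01.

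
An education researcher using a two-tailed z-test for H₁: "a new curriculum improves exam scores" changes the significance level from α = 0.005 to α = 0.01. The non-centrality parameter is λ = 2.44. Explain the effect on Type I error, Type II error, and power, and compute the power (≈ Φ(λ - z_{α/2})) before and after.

Increasing α from 0.005 to 0.01:
• Type I error rate increases (α is the Type I rate by definition).
• Critical value moves from z_{α/2} = 2.807 to 2.576, so power = Φ(λ - z_{α/2}) goes from Φ(2.44 - 2.807) = 0.357 to Φ(2.44 - 2.576) = 0.446.
• Type II error rate β = 1 - power therefore decreases (0.643 → 0.554).
Appropriate when false negatives are costly — here, keeping the old curriculum when the new one would have helped students.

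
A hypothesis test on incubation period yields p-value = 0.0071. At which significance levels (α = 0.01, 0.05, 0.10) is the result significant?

p = 0.0071. Significant at: α = 0.01, 0.05, 0.1.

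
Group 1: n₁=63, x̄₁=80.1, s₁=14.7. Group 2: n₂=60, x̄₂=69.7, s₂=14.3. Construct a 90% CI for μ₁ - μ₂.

Difference = 10.4. SE = √(14.7²/63 + 14.3²/60) = 2.615. CI = (6.1, 14.7)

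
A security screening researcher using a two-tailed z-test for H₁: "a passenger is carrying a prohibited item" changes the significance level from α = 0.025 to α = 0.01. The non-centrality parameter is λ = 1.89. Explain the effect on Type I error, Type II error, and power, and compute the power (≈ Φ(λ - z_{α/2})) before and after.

Decreasing α from 0.025 to 0.01:
• Type I error rate decreases (α is the Type I rate by definition).
• Critical value moves from z_{α/2} = 2.241 to 2.576, so power = Φ(λ - z_{α/2}) goes from Φ(1.89 - 2.241) = 0.363 to Φ(1.89 - 2.576) = 0.246.
• Type II error rate β = 1 - power therefore increases (0.637 → 0.754).
Appropriate when false positives are costly — here, detaining an innocent passenger — delay and inconvenience.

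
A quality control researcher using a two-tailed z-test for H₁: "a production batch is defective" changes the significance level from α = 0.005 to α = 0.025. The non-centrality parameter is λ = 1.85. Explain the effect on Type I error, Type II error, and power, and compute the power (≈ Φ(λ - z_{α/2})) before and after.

Increasing α from 0.005 to 0.025:
• Type I error rate increases (α is the Type I rate by definition).
• Critical value moves from z_{α/2} = 2.807 to 2.241, so power = Φ(λ - z_{α/2}) goes from Φ(1.85 - 2.807) = 0.169 to Φ(1.85 - 2.241) = 0.348.
• Type II error rate β = 1 - power therefore decreases (0.831 → 0.652).
Appropriate when false negatives are costly — here, shipping a defective batch — faulty products reach customers.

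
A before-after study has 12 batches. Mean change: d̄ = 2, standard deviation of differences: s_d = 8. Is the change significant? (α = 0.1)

t = d̄/(s_d/√n) = 2/(8/√12) = 0.866. df = 11, critical t = ±1.796. Fail to reject H₀.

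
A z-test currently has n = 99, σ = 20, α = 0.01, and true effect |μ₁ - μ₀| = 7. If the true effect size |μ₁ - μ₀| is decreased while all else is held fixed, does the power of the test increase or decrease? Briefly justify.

Power decreases: a smaller true effect decreases the non-centrality λ = |μ₁ - μ₀|/(σ/√n).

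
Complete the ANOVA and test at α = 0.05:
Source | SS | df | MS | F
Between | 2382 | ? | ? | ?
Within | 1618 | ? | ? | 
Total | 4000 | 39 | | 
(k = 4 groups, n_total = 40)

df_between = 3, df_within = 36. MS_between = 794.0, MS_within = 44.94. F = 17.666, F_crit ≈ 2.866. Reject H₀.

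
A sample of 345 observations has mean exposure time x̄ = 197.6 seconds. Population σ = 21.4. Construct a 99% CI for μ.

CI = x̄ ± z*(σ/√n) = 197.6 ± 2.576(21.4/√345) = 197.6 ± 2.97 = (194.63, 200.57)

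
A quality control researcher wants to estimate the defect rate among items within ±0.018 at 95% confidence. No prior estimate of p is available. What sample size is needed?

Conservative approach: use p = 0.5 (maximizes p(1-p) = 0.25). n = z²(0.25)/E² = 1.96²×0.25/0.018² = 2964.2 → n = 2965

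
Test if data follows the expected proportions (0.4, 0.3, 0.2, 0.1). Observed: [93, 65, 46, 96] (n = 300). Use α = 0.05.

Expected: [120.0, 90.0, 60.0, 30.0]. χ² = 161.486. df = 3, critical = 7.815. Reject H₀.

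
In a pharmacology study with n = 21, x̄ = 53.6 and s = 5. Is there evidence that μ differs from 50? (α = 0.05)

t = (x̄ - μ₀)/(s/√n) = (53.6 - 50)/(5/√21) = 3.299. df = 20, critical t = ±2.086. Reject H₀.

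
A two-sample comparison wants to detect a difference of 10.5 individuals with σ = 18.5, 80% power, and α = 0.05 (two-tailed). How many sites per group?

n per group = 2(z_α/2 + z_β)²σ²/d² = 2×(1.96 + 0.84)²×18.5²/10.5² = 48.7 → n = 49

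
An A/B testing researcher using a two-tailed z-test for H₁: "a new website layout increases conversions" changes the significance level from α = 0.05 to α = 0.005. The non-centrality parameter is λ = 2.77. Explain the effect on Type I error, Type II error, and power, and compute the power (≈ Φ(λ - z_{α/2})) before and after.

Decreasing α from 0.05 to 0.005:
• Type I error rate decreases (α is the Type I rate by definition).
• Critical value moves from z_{α/2} = 1.96 to 2.807, so power = Φ(λ - z_{α/2}) goes from Φ(2.77 - 1.96) = 0.791 to Φ(2.77 - 2.807) = 0.485.
• Type II error rate β = 1 - power therefore increases (0.209 → 0.515).
Appropriate when false positives are costly — here, rolling out a layout that doesn't actually help — wasted engineering effort.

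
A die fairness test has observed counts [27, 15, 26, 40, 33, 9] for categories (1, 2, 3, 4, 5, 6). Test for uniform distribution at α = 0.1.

Expected = 25 each. χ² = Σ(O-E)²/E = 26.0. df = 5, critical value = 9.236. Reject H₀.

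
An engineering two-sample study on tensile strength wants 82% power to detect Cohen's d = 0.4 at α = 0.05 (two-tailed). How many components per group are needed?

z_{α/2} = 1.96, z_β = Φ⁻¹(0.82) = 0.915. For small effect (d = 0.4): n per group = 2(z_{α/2} + z_β)²/d² = 2(1.96 + 0.915)²/0.4² = 103.3 → 104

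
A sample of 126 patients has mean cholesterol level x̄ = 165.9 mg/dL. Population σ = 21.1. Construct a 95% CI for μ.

CI = x̄ ± z*(σ/√n) = 165.9 ± 1.96(21.1/√126) = 165.9 ± 3.68 = (162.22, 169.58)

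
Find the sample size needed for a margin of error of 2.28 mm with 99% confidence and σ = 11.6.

n = (z*σ/E)² = (2.576×11.6/2.28)² = 171.8 → n = 172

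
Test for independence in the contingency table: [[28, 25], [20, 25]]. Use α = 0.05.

χ² = 0.685. df = 1, critical = 3.841. Fail to reject H₀. No evidence of dependence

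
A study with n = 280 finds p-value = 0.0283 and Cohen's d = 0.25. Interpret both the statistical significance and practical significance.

Statistically significant (p = 0.0283 < 0.05). Cohen's d = 0.25 indicates a small effect size. Both statistical and practical significance should be considered.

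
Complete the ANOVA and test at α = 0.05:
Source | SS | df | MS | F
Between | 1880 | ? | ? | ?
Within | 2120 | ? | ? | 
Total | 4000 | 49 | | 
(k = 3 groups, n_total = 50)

df_between = 2, df_within = 47. MS_between = 940.0, MS_within = 45.11. F = 20.84, F_crit ≈ 3.195. Reject H₀.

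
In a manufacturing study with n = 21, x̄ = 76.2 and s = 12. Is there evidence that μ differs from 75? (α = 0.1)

t = (x̄ - μ₀)/(s/√n) = (76.2 - 75)/(12/√21) = 0.458. df = 20, critical t = ±1.725. Fail to reject H₀.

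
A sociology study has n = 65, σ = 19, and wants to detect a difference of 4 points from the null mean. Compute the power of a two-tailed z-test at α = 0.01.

SE = σ/√n = 19/√65 = 2.357. Non-centrality λ = d/SE = 4/2.357 = 1.697. Power ≈ Φ(λ - z_{α/2}) = Φ(1.697 - 2.576) = Φ(-0.879) = 0.19.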